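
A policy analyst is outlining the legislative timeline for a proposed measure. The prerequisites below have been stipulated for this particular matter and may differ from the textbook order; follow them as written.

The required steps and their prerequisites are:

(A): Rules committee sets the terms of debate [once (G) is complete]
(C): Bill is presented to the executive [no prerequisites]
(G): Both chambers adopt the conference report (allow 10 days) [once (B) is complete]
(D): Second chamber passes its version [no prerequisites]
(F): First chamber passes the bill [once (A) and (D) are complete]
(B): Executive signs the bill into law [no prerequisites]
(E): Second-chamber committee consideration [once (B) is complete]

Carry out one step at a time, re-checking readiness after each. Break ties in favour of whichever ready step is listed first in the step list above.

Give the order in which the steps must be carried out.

(C), (D), (B), (G), (A), (F), (E)

Nothing is required for (C), (D) and (B). (C) is listed earlier → (C) first.
Ready: (D) and (B). (D) is listed earlier → (D).
(B) is the only step now ready → (B).
(G) and (E) are both available; (G) is listed earlier → (G).
(A) and (E) are both available; (A) is listed earlier → (A).
Now (F) and (E) have their prerequisites met. (F) is listed earlier, so (F) next.
(E) needed (B), now all done → (E).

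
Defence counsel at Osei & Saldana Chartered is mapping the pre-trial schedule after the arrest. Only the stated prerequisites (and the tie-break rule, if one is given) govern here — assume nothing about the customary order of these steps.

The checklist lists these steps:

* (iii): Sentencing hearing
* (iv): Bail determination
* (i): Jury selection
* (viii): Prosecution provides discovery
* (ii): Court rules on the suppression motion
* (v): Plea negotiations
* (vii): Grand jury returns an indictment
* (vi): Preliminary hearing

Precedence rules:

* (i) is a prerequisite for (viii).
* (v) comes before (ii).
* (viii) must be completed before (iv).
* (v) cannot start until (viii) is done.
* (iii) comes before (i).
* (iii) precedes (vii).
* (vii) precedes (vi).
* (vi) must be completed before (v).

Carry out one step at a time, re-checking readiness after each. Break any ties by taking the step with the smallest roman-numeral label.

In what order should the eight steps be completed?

(iii), (i), (vii), (vi), (viii), (iv), (v), (ii)

Only (iii) has no prerequisites, so it is first.
Ready: (i) and (vii). (i) has the earlier label → (i).
(viii) now also ready, so the ready set is {(vii), (viii)}; (vii) has the earlier label → (vii).
Now (vi) and (viii) have their prerequisites met. (vi) has the earlier label, so (vi) next.
That leaves (viii) as the only ready step → (viii).
Ready: (iv) and (v). (iv) has the earlier label → (iv).
(v) is the only step now ready → (v).
(ii) needed (v), now all done → (ii).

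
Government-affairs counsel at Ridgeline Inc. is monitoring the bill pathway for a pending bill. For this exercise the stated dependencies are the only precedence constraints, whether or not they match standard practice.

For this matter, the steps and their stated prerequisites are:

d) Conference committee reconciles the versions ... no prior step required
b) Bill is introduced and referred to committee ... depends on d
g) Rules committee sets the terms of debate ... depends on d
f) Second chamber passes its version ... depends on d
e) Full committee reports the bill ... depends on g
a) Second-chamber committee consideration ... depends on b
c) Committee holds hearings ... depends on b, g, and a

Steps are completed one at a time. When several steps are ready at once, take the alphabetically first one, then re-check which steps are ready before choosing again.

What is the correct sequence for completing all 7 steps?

d has no prerequisites → d first.
Now b, f and g have their prerequisites met. b has the earlier label, so b next.
a now also ready, so the ready set is {a, f, g}; a has the earlier label → a.
Ready: f and g. f has the earlier label → f.
g is the only step now ready → g.
Now c and e have their prerequisites met. c has the earlier label, so c next.
e needed g, now all done → e.

d, b, a, f, g, c, e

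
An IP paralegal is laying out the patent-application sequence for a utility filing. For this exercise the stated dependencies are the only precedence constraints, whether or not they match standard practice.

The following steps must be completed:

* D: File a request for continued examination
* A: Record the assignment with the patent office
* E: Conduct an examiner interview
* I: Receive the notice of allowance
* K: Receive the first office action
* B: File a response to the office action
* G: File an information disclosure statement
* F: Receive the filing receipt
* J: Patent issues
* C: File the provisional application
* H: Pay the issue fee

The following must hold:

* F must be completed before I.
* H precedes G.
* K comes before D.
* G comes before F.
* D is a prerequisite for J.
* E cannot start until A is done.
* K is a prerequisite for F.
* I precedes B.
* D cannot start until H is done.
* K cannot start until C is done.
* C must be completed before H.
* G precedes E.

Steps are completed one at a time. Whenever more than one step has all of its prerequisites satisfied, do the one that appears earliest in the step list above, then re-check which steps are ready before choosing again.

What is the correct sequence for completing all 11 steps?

Nothing is required for A and C. A is listed earlier → A first.
C is the only step now ready → C.
Ready: K and H. K is listed earlier → K.
That leaves H as the only ready step → H.
Now D and G have their prerequisites met. D is listed earlier, so D next.
Now G and J have their prerequisites met. G is listed earlier, so G next.
E and F now also ready, so the ready set is {E, F, J}; E is listed earlier → E.
Now F and J have their prerequisites met. F is listed earlier, so F next.
I and J are both available; I is listed earlier → I.
B and J are both available; B is listed earlier → B.
Next only J has its prerequisites met → J.

A, C, K, H, D, G, E, F, I, B, J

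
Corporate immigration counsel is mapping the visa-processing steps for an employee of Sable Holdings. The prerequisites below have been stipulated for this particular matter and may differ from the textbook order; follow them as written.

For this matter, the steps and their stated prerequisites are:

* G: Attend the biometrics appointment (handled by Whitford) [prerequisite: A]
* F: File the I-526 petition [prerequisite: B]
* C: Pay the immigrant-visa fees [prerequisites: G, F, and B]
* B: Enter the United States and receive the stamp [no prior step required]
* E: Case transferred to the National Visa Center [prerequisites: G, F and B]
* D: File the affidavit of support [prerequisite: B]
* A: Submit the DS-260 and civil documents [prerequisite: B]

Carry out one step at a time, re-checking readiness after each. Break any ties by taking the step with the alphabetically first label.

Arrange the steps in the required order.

B A D F G C E

B has no prerequisites → B first.
Ready: A, D and F. A has the earlier label → A.
G now also ready, so the ready set is {D, F, G}; D has the earlier label → D.
F and G are both available; F has the earlier label → F.
G needed A, now all done → G.
Ready: C and E. C has the earlier label → C.
E is the only step now ready → E.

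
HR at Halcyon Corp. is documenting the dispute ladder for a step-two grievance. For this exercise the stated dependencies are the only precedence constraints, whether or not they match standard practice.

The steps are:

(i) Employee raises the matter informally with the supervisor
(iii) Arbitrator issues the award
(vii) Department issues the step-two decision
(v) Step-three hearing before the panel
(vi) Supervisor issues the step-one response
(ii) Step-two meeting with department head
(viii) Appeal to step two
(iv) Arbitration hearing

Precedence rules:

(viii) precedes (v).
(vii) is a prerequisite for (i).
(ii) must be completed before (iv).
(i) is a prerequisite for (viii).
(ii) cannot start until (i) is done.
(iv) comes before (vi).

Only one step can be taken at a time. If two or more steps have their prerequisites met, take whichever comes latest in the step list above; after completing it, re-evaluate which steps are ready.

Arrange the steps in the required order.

Nothing is required for (vii) and (iii). (vii) is listed later → (vii) first.
(i) now also ready, so the ready set is {(iii), (i)}; (iii) is listed later → (iii).
(i) needed (vii), now all done → (i).
(viii) and (ii) are both available; (viii) is listed later → (viii).
Ready: (ii) and (v). (ii) is listed later → (ii).
Ready: (iv) and (v). (iv) is listed later → (iv).
Now (vi) and (v) have their prerequisites met. (vi) is listed later, so (vi) next.
(v) needed (viii), now all done → (v).

(vii), (iii), (i), (viii), (ii), (iv), (vi), (v)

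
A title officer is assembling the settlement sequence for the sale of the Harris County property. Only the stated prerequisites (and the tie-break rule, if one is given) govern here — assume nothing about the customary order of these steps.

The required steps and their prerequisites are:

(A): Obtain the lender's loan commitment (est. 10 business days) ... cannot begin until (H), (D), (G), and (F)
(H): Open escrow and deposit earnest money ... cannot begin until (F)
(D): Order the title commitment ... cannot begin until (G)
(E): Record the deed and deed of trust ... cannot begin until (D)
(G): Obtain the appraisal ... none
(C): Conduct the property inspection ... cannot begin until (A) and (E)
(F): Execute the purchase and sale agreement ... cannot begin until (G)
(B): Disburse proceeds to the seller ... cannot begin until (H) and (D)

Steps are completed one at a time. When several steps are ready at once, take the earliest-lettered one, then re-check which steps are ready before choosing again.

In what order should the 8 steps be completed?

(G) → (D) → (E) → (F) → (H) → (A) → (B) → (C)

(G) has no prerequisites → (G) first.
(D) and (F) are both available; (D) has the earlier label → (D).
Now (E) and (F) have their prerequisites met. (E) has the earlier label, so (E) next.
(F) needed (G), now all done → (F).
Next only (H) has its prerequisites met → (H).
Ready: (A) and (B). (A) has the earlier label → (A).
(C) now also ready, so the ready set is {(B), (C)}; (B) has the earlier label → (B).
That leaves (C) as the only ready step → (C).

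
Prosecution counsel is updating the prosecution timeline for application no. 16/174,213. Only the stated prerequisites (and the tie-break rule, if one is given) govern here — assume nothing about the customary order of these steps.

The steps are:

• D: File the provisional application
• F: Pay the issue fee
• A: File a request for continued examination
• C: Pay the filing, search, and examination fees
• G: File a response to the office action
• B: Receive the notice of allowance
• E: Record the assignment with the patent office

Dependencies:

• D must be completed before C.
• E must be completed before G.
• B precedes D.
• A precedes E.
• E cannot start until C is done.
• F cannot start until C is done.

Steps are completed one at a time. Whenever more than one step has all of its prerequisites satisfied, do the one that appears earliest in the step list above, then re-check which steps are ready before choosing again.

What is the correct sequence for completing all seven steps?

A, B, D, C, F, E, G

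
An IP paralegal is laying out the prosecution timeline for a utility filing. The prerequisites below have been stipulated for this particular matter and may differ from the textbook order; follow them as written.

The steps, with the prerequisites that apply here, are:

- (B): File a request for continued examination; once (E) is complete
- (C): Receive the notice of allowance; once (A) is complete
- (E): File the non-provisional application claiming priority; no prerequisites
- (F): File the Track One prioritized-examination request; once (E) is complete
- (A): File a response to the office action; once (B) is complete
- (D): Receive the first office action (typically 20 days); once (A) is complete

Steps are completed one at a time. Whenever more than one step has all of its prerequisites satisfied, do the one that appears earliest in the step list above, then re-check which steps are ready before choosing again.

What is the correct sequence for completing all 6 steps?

(E) is the only step with nothing outstanding, so it goes first.
Ready: (B) and (F). (B) is listed earlier → (B).
Now (F) and (A) have their prerequisites met. (F) is listed earlier, so (F) next.
(A) needed (B), now all done → (A).
Now (C) and (D) have their prerequisites met. (C) is listed earlier, so (C) next.
(D) is the only step now ready → (D).

(E), (B), (F), (A), (C), (D)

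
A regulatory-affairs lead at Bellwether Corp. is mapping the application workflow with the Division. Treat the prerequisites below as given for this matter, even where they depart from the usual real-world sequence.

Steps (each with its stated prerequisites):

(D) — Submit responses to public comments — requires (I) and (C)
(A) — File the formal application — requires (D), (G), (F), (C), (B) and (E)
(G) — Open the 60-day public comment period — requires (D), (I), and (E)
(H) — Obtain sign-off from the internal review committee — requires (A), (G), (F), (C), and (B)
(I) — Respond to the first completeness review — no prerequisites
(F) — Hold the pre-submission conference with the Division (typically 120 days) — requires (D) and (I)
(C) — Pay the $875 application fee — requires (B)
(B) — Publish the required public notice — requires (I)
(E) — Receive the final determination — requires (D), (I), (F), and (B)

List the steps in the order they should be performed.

(I) is the only step with nothing outstanding, so it goes first.
(B) needed (I), now all done → (B).
(C) is the only step now ready → (C).
(D) is the only step now ready → (D).
(F) needed (D) and (I), now all done → (F).
(E) needed (D), (I), (F) and (B), now all done → (E).
(G) is the only step now ready → (G).
That leaves (A) as the only ready step → (A).
That leaves (H) as the only ready step → (H).

(I) (B) (C) (D) (F) (E) (G) (A) (H)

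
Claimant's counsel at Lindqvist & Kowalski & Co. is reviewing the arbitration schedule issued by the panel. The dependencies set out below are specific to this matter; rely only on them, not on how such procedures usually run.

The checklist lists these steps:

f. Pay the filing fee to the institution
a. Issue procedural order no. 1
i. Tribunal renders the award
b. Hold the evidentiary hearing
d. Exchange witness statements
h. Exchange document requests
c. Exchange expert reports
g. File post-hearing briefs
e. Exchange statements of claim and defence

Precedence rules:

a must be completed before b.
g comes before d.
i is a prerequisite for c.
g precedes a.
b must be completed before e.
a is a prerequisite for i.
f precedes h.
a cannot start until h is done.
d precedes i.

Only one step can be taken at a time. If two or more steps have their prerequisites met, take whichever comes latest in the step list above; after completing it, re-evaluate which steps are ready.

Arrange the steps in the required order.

Nothing is required for g and f. g is listed later → g first.
d now also ready, so the ready set is {d, f}; d is listed later → d.
f is the only step now ready → f.
h needed f, now all done → h.
That leaves a as the only ready step → a.
b and i are both available; b is listed later → b.
Ready: e and i. e is listed later → e.
That leaves i as the only ready step → i.
c needed i, now all done → c.

g → d → f → h → a → b → e → i → c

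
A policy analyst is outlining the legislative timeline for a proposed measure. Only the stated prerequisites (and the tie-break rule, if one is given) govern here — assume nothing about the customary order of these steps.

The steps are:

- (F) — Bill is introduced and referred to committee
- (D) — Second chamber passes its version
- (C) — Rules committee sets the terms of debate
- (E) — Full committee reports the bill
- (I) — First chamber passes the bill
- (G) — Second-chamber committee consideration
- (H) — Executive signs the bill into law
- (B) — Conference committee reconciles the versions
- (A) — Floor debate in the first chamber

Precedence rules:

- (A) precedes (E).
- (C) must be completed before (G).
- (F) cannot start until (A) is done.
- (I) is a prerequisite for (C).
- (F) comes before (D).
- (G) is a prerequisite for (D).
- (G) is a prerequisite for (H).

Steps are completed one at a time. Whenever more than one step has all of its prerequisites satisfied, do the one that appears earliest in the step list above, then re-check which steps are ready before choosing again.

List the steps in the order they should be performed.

Nothing is required for (I), (B) and (A). (I) is listed earlier → (I) first.
Now (C), (B) and (A) have their prerequisites met. (C) is listed earlier, so (C) next.
(G), (B) and (A) are all available; (G) is listed earlier → (G).
(H) now also ready, so the ready set is {(H), (B), (A)}; (H) is listed earlier → (H).
Now (B) and (A) have their prerequisites met. (B) is listed earlier, so (B) next.
That leaves (A) as the only ready step → (A).
Ready: (F) and (E). (F) is listed earlier → (F).
Ready: (D) and (E). (D) is listed earlier → (D).
(E) needed (A), now all done → (E).

(I), (C), (G), (H), (B), (A), (F), (D), (E)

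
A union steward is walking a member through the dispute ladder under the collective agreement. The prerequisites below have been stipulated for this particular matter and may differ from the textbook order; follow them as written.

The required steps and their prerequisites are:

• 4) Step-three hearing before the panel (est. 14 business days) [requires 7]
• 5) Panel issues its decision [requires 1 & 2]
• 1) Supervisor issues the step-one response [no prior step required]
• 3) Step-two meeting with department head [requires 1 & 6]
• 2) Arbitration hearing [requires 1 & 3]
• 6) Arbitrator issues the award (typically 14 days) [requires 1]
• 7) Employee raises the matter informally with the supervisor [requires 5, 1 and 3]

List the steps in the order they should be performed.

1 → 6 → 3 → 2 → 5 → 7 → 4

Only 1 has no prerequisites, so it is first.
6 needed 1, now all done → 6.
Next only 3 has its prerequisites met → 3.
Next only 2 has its prerequisites met → 2.
5 is the only step now ready → 5.
That leaves 7 as the only ready step → 7.
Next only 4 has its prerequisites met → 4.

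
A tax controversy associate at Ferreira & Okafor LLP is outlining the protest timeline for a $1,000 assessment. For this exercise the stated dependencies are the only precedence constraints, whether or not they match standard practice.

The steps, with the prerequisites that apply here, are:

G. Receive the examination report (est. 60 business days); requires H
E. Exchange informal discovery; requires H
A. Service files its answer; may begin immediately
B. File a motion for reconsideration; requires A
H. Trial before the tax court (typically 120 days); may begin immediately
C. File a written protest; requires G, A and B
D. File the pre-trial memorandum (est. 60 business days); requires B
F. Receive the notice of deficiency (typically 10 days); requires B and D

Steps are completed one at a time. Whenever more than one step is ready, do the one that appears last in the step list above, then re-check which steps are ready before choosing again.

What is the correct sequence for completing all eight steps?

H, A, B, D, F, E, G, C

H and A have no prerequisites; H is listed later, so H is first.
A, E and G are all available; A is listed later → A.
B, E and G are all available; B is listed later → B.
D, E and G are all available; D is listed later → D.
F, E and G are all available; F is listed later → F.
Now E and G have their prerequisites met. E is listed later, so E next.
G needed H, now all done → G.
That leaves C as the only ready step → C.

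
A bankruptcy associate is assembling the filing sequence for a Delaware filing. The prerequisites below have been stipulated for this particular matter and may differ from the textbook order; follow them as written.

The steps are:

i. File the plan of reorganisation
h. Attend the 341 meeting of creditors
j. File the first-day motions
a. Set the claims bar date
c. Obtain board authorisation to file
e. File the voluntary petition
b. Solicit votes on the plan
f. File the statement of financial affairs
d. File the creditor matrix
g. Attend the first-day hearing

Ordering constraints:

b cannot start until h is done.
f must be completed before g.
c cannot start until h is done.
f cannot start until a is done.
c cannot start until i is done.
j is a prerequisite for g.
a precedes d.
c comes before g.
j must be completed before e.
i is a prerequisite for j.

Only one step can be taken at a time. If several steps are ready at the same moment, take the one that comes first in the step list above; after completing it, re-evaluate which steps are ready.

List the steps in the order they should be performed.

i h j a c e b f d g

i, h and a have no prerequisites; i is listed earlier, so i is first.
Ready: h, j and a. h is listed earlier → h.
c and b now also ready, so the ready set is {j, a, c, b}; j is listed earlier → j.
e now also ready, so the ready set is {a, c, e, b}; a is listed earlier → a.
Now c, e, b, f and d have their prerequisites met. c is listed earlier, so c next.
Now e, b, f and d have their prerequisites met. e is listed earlier, so e next.
Now b, f and d have their prerequisites met. b is listed earlier, so b next.
f and d are both available; f is listed earlier → f.
g now also ready, so the ready set is {d, g}; d is listed earlier → d.
Next only g has its prerequisites met → g.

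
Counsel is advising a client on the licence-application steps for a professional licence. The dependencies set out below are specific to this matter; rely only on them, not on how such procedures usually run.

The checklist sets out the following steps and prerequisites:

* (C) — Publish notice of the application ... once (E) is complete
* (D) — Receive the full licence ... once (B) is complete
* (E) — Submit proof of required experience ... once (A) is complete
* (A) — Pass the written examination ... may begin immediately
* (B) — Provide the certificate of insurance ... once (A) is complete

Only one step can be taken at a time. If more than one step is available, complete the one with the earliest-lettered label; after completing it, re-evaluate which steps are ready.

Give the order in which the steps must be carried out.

(A), (B), (D), (E), (C)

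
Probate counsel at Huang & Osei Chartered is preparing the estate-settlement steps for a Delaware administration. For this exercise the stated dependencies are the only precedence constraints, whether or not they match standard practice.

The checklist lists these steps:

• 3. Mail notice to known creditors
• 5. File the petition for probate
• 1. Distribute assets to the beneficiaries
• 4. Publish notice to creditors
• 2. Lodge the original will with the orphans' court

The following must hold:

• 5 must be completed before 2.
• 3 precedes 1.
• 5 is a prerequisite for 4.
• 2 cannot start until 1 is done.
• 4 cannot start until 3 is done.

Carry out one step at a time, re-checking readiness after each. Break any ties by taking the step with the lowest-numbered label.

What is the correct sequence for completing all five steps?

3 1 5 2 4

3 and 5 have no prerequisites; 3 has the earlier label, so 3 is first.
1 and 5 are both available; 1 has the earlier label → 1.
Next only 5 has its prerequisites met → 5.
Ready: 2 and 4. 2 has the earlier label → 2.
4 needed 3 and 5, now all done → 4.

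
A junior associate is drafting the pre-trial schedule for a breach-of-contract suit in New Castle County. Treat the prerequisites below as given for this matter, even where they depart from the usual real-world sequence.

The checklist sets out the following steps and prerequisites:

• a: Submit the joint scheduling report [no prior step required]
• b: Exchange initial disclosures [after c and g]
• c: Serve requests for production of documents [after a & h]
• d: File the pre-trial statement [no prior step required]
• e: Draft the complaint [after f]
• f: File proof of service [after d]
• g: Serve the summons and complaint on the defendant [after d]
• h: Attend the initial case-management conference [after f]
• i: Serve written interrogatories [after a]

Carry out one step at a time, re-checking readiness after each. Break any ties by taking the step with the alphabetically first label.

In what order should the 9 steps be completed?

Nothing is required for a and d. a has the earlier label → a first.
Ready: d and i. d has the earlier label → d.
f and g now also ready, so the ready set is {f, g, i}; f has the earlier label → f.
e and h now also ready, so the ready set is {e, g, h, i}; e has the earlier label → e.
g, h and i are all available; g has the earlier label → g.
Ready: h and i. h has the earlier label → h.
c and i are both available; c has the earlier label → c.
b now also ready, so the ready set is {b, i}; b has the earlier label → b.
i is the only step now ready → i.

a d f e g h c b i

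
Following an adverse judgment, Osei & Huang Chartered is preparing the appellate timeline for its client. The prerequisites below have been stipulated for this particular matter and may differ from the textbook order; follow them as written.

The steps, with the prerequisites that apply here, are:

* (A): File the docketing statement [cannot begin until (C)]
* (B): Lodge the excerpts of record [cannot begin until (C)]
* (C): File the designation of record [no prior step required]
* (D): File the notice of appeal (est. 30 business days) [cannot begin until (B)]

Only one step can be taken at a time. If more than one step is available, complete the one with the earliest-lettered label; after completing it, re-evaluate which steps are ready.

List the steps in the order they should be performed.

Only (C) has no prerequisites, so it is first.
Now (A) and (B) have their prerequisites met. (A) has the earlier label, so (A) next.
(B) needed (C), now all done → (B).
Next only (D) has its prerequisites met → (D).

(C) → (A) → (B) → (D)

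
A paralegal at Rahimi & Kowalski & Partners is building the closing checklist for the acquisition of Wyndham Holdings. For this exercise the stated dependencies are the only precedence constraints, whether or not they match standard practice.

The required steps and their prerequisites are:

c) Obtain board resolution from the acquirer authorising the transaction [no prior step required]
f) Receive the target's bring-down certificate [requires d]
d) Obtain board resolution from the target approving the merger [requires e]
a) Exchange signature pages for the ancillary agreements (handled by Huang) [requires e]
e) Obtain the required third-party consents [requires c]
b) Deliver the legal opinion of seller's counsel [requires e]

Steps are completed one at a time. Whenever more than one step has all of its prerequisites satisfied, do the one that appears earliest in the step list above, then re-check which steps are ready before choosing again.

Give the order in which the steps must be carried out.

c has no prerequisites → c first.
e needed c, now all done → e.
Ready: d, a and b. d is listed earlier → d.
Ready: f, a and b. f is listed earlier → f.
Ready: a and b. a is listed earlier → a.
Next only b has its prerequisites met → b.

c, e, d, f, a, b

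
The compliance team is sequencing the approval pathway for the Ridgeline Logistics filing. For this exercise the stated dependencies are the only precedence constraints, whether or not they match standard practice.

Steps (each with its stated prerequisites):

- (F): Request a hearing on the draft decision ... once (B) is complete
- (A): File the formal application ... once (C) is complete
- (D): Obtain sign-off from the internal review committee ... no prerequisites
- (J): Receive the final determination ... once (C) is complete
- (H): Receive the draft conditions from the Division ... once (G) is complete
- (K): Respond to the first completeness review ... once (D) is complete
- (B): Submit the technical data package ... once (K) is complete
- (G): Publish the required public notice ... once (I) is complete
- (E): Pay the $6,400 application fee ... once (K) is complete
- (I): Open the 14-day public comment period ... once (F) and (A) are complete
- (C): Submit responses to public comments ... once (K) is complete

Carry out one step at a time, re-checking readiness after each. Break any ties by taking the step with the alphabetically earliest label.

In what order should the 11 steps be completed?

(D), (K), (B), (C), (A), (E), (F), (I), (G), (H), (J)

(D) has no prerequisites → (D) first.
Next only (K) has its prerequisites met → (K).
(B), (C) and (E) are all available; (B) has the earlier label → (B).
(F) now also ready, so the ready set is {(C), (E), (F)}; (C) has the earlier label → (C).
Now (A), (E), (F) and (J) have their prerequisites met. (A) has the earlier label, so (A) next.
Ready: (E), (F) and (J). (E) has the earlier label → (E).
Now (F) and (J) have their prerequisites met. (F) has the earlier label, so (F) next.
Now (I) and (J) have their prerequisites met. (I) has the earlier label, so (I) next.
(G) and (J) are both available; (G) has the earlier label → (G).
Ready: (H) and (J). (H) has the earlier label → (H).
(J) needed (C), now all done → (J).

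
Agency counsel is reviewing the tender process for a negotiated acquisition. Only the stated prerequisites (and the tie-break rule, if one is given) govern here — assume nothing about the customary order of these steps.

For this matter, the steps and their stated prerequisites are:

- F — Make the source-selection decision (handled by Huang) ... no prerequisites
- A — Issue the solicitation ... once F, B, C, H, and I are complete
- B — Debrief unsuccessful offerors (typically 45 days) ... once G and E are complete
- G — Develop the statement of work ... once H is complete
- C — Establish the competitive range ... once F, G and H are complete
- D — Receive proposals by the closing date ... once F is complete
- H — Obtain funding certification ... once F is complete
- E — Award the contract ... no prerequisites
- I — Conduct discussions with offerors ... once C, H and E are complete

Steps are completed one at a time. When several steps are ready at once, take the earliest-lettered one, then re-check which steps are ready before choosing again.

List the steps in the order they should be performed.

Nothing is required for E and F. E has the earlier label → E first.
Next only F has its prerequisites met → F.
Now D and H have their prerequisites met. D has the earlier label, so D next.
H is the only step now ready → H.
G is the only step now ready → G.
Now B and C have their prerequisites met. B has the earlier label, so B next.
C needed F, G and H, now all done → C.
I needed C, E and H, now all done → I.
Next only A has its prerequisites met → A.

E, F, D, H, G, B, C, I, A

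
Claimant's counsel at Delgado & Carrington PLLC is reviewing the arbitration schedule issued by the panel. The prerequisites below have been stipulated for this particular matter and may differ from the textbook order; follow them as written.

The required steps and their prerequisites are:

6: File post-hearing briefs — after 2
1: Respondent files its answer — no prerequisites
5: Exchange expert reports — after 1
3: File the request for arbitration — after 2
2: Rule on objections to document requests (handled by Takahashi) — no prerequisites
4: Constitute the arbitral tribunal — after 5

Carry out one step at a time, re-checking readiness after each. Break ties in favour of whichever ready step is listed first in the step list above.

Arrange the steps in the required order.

Nothing is required for 1 and 2. 1 is listed earlier → 1 first.
5 and 2 are both available; 5 is listed earlier → 5.
Now 2 and 4 have their prerequisites met. 2 is listed earlier, so 2 next.
6 and 3 now also ready, so the ready set is {6, 3, 4}; 6 is listed earlier → 6.
Ready: 3 and 4. 3 is listed earlier → 3.
That leaves 4 as the only ready step → 4.

1, 5, 2, 6, 3, 4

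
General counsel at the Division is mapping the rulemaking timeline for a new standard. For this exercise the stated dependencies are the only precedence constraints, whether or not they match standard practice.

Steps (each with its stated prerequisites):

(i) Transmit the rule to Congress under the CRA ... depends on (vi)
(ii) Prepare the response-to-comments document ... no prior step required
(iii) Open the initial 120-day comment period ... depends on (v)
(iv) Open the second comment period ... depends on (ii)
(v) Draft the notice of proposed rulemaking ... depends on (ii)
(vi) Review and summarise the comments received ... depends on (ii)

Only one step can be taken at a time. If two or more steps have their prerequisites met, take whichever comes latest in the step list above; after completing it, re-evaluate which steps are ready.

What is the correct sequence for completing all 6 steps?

(ii), (vi), (v), (iv), (iii), (i)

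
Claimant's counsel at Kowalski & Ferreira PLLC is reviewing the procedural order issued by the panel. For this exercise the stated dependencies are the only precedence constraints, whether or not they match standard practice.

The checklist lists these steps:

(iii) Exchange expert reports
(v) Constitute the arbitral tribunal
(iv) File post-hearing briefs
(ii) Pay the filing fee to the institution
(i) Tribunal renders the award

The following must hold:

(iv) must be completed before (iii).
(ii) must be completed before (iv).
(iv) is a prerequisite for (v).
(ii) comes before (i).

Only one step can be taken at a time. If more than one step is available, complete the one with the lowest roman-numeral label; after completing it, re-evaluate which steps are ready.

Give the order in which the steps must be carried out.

(ii) → (i) → (iv) → (iii) → (v)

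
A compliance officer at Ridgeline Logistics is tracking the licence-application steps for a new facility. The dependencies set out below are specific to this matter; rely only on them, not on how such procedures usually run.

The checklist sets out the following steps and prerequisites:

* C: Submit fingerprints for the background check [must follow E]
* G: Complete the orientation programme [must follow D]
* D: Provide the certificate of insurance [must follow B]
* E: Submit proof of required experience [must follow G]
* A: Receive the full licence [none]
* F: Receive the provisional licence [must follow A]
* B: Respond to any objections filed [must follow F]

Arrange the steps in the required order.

A F B D G E C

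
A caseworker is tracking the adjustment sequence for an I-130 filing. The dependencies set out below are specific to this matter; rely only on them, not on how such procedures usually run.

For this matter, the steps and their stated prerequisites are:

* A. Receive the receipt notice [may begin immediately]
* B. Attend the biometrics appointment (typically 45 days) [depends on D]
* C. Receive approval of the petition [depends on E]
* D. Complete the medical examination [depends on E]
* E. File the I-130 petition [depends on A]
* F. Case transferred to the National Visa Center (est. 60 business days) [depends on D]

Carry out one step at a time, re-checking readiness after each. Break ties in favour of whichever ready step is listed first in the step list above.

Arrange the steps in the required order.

A, E, C, D, B, F

A has no prerequisites → A first.
E is the only step now ready → E.
C and D are both available; C is listed earlier → C.
D needed E, now all done → D.
Ready: B and F. B is listed earlier → B.
F is the only step now ready → F.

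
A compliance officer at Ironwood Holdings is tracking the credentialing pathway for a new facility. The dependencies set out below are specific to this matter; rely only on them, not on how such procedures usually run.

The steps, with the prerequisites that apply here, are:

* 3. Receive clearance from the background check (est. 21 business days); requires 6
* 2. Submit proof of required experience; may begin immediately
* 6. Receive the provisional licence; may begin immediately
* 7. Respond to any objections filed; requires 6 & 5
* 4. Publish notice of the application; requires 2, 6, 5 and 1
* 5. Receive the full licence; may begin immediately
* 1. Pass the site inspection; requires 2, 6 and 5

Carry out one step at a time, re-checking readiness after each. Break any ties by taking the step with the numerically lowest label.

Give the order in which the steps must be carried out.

2, 5 and 6 have no prerequisites; 2 has the earlier label, so 2 is first.
5 and 6 are both available; 5 has the earlier label → 5.
Next only 6 has its prerequisites met → 6.
1, 3 and 7 are all available; 1 has the earlier label → 1.
4 now also ready, so the ready set is {3, 4, 7}; 3 has the earlier label → 3.
Ready: 4 and 7. 4 has the earlier label → 4.
7 needed 5 and 6, now all done → 7.

2, 5, 6, 1, 3, 4, 7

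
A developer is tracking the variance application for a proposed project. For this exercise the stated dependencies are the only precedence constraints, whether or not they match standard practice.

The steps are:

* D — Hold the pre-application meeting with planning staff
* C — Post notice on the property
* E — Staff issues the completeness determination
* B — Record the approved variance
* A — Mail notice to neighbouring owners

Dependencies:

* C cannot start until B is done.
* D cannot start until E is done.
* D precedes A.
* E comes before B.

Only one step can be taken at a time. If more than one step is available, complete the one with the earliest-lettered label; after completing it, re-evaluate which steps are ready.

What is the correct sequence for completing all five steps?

E B C D A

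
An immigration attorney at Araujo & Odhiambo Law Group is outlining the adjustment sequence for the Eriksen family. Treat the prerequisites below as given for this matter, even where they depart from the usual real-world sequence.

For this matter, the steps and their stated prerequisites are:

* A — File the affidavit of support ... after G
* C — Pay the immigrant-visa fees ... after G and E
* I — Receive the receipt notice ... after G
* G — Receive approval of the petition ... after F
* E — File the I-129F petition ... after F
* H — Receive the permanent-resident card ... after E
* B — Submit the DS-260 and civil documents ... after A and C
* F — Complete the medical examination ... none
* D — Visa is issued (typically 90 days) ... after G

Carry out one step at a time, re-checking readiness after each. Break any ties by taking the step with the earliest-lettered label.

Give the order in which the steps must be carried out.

Only F has no prerequisites, so it is first.
Now E and G have their prerequisites met. E has the earlier label, so E next.
Ready: G and H. G has the earlier label → G.
A, C, D and I now also ready, so the ready set is {A, C, D, H, I}; A has the earlier label → A.
Now C, D, H and I have their prerequisites met. C has the earlier label, so C next.
Now B, D, H and I have their prerequisites met. B has the earlier label, so B next.
Ready: D, H and I. D has the earlier label → D.
Ready: H and I. H has the earlier label → H.
Next only I has its prerequisites met → I.

F, E, G, A, C, B, D, H, I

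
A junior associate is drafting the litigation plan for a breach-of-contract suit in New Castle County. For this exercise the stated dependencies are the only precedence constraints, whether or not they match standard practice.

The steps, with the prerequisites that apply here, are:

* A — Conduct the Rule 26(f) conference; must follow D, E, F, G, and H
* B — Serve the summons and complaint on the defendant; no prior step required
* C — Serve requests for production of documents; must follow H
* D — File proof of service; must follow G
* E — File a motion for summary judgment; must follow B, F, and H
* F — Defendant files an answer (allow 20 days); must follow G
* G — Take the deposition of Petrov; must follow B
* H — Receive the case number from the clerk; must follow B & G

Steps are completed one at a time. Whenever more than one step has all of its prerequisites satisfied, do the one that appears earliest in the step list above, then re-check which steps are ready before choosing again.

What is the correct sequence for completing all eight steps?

B, G, D, F, H, C, E, A

B has no prerequisites → B first.
G needed B, now all done → G.
D, F and H are all available; D is listed earlier → D.
Ready: F and H. F is listed earlier → F.
Next only H has its prerequisites met → H.
Now C and E have their prerequisites met. C is listed earlier, so C next.
E is the only step now ready → E.
A is the only step now ready → A.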